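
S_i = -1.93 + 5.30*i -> [-1.93, 3.37, 8.67, 13.97, 19.27]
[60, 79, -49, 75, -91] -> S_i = Random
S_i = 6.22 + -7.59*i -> [6.22, -1.37, -8.96, -16.55, -24.14]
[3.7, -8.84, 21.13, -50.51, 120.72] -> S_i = 3.70*(-2.39)^i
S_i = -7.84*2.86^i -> [-7.84, -22.42, -64.13, -183.41, -524.54]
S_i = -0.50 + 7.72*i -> [-0.5, 7.22, 14.94, 22.66, 30.38]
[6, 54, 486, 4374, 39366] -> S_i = 6*9^i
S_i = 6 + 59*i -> [6, 65, 124, 183, 242]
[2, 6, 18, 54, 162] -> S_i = 2*3^i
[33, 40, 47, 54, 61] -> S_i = 33 + 7*i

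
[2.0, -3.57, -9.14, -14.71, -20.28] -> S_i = 2.00 + -5.57*i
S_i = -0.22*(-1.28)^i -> [-0.22, 0.28, -0.36, 0.46, -0.59]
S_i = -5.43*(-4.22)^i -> [-5.43, 22.91, -96.7, 408.07, -1722.07]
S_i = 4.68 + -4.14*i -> [4.68, 0.54, -3.6, -7.74, -11.88]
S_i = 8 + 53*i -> [8, 61, 114, 167, 220]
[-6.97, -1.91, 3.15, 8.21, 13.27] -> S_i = -6.97 + 5.06*i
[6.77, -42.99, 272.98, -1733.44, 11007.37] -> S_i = 6.77*(-6.35)^i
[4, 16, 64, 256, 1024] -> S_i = 4*4^i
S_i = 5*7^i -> [5, 35, 245, 1715, 12005]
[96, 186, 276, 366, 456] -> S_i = 96 + 90*i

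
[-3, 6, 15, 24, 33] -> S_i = -3 + 9*i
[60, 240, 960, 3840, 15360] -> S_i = 60*4^i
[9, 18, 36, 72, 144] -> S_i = 9*2^i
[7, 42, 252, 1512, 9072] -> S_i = 7*6^i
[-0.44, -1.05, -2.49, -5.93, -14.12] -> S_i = -0.44*2.38^i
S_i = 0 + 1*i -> [0, 1, 2, 3, 4]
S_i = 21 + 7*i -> [21, 28, 35, 42, 49]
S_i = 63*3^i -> [63, 189, 567, 1701, 5103]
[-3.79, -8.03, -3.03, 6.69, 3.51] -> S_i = Random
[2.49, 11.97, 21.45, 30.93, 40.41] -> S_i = 2.49 + 9.48*i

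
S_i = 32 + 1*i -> [32, 33, 34, 35, 36]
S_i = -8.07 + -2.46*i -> [-8.07, -10.53, -12.99, -15.45, -17.91]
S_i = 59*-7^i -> [59, -413, 2891, -20237, 141659]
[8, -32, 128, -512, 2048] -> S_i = 8*-4^i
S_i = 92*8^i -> [92, 736, 5888, 47104, 376832]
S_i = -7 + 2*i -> [-7, -5, -3, -1, 1]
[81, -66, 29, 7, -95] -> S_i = Random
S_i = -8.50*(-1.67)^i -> [-8.5, 14.2, -23.71, 39.59, -66.11]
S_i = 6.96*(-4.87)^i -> [6.96, -33.9, 165.07, -803.89, 3914.94]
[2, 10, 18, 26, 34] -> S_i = 2 + 8*i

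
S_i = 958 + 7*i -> [958, 965, 972, 979, 986]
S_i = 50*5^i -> [50, 250, 1250, 6250, 31250]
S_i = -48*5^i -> [-48, -240, -1200, -6000, -30000]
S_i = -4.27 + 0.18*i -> [-4.27, -4.09, -3.91, -3.73, -3.55]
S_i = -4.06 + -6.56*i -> [-4.06, -10.62, -17.18, -23.74, -30.3]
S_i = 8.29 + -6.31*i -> [8.29, 1.98, -4.33, -10.64, -16.95]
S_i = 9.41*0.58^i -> [9.41, 5.46, 3.17, 1.84, 1.06]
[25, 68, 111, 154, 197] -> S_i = 25 + 43*i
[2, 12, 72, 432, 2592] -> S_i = 2*6^i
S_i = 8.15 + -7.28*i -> [8.15, 0.87, -6.41, -13.69, -20.97]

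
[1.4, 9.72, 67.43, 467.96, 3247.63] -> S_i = 1.40*6.94^i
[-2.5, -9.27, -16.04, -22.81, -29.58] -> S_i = -2.50 + -6.77*i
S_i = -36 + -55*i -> [-36, -91, -146, -201, -256]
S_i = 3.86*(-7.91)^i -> [3.86, -30.53, 241.51, -1910.37, 15111.0]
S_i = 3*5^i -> [3, 15, 75, 375, 1875]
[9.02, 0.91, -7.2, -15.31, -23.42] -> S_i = 9.02 + -8.11*i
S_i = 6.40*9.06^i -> [6.4, 57.98, 525.34, 4759.54, 43121.39]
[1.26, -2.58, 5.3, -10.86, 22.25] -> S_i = 1.26*(-2.05)^i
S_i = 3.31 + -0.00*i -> [3.31, 3.31, 3.31, 3.31, 3.31]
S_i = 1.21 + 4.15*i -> [1.21, 5.36, 9.51, 13.66, 17.81]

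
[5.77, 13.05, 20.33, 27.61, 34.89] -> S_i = 5.77 + 7.28*i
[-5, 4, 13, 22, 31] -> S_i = -5 + 9*i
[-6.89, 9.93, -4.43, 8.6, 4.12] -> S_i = Random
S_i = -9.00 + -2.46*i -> [-9.0, -11.46, -13.92, -16.38, -18.84]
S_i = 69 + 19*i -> [69, 88, 107, 126, 145]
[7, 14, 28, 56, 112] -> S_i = 7*2^i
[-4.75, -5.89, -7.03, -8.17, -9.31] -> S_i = -4.75 + -1.14*i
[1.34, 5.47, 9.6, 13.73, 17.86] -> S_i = 1.34 + 4.13*i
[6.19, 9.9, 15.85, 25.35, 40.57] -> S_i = 6.19*1.60^i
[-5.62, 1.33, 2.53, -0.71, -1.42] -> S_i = Random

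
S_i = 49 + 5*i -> [49, 54, 59, 64, 69]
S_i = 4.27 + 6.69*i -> [4.27, 10.96, 17.65, 24.34, 31.03]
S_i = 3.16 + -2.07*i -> [3.16, 1.09, -0.98, -3.05, -5.12]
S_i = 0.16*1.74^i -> [0.16, 0.28, 0.48, 0.84, 1.47]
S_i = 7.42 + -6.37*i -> [7.42, 1.05, -5.32, -11.69, -18.06]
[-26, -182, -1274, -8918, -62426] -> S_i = -26*7^i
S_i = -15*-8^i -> [-15, 120, -960, 7680, -61440]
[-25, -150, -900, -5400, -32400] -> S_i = -25*6^i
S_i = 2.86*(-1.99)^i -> [2.86, -5.69, 11.33, -22.54, 44.85]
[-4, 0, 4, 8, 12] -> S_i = -4 + 4*i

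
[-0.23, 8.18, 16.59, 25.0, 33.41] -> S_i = -0.23 + 8.41*i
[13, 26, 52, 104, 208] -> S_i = 13*2^i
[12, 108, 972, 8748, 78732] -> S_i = 12*9^i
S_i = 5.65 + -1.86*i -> [5.65, 3.79, 1.93, 0.07, -1.79]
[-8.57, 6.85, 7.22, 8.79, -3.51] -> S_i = Random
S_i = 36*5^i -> [36, 180, 900, 4500, 22500]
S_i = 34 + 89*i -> [34, 123, 212, 301, 390]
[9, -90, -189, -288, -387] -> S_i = 9 + -99*i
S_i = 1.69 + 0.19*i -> [1.69, 1.88, 2.07, 2.26, 2.45]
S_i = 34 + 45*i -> [34, 79, 124, 169, 214]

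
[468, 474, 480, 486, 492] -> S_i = 468 + 6*i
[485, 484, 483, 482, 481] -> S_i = 485 + -1*i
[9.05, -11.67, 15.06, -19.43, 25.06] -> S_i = 9.05*(-1.29)^i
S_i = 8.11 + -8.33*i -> [8.11, -0.22, -8.55, -16.88, -25.21]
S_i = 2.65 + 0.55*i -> [2.65, 3.2, 3.75, 4.3, 4.85]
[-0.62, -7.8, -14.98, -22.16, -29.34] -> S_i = -0.62 + -7.18*i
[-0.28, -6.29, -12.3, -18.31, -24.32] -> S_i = -0.28 + -6.01*i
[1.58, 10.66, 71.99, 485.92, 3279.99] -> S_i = 1.58*6.75^i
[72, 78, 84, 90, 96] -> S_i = 72 + 6*i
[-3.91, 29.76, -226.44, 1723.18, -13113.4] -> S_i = -3.91*(-7.61)^i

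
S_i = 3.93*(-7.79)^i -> [3.93, -30.61, 238.49, -1857.83, 14472.46]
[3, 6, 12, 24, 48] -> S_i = 3*2^i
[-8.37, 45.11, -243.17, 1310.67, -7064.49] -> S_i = -8.37*(-5.39)^i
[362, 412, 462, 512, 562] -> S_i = 362 + 50*i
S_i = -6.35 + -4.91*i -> [-6.35, -11.26, -16.17, -21.08, -25.99]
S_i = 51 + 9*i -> [51, 60, 69, 78, 87]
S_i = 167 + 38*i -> [167, 205, 243, 281, 319]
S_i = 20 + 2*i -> [20, 22, 24, 26, 28]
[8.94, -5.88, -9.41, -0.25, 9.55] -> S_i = Random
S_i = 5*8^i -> [5, 40, 320, 2560, 20480]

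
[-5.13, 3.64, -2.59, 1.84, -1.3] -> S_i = -5.13*(-0.71)^i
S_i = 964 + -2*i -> [964, 962, 960, 958, 956]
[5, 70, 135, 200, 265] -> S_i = 5 + 65*i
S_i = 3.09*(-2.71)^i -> [3.09, -8.37, 22.69, -61.5, 166.66]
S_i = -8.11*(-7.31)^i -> [-8.11, 59.28, -433.37, 3167.91, -23157.43]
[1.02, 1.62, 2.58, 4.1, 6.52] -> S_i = 1.02*1.59^i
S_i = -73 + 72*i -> [-73, -1, 71, 143, 215]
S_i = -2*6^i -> [-2, -12, -72, -432, -2592]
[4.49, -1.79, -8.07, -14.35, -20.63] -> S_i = 4.49 + -6.28*i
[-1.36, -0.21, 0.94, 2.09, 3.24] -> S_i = -1.36 + 1.15*i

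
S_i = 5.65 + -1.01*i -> [5.65, 4.64, 3.63, 2.62, 1.61]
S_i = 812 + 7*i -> [812, 819, 826, 833, 840]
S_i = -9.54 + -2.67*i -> [-9.54, -12.21, -14.88, -17.55, -20.22]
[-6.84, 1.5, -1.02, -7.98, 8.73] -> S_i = Random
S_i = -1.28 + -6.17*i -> [-1.28, -7.45, -13.62, -19.79, -25.96]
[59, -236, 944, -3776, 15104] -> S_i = 59*-4^i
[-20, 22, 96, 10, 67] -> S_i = Random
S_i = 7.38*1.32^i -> [7.38, 9.74, 12.86, 16.97, 22.41]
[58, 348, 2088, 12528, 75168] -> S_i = 58*6^i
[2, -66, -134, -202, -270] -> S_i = 2 + -68*i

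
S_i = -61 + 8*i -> [-61, -53, -45, -37, -29]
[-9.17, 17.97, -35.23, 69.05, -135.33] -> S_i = -9.17*(-1.96)^i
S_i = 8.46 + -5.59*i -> [8.46, 2.87, -2.72, -8.31, -13.9]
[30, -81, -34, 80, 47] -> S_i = Random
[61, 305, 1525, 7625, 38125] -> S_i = 61*5^i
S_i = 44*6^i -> [44, 264, 1584, 9504, 57024]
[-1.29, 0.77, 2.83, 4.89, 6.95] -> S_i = -1.29 + 2.06*i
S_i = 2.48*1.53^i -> [2.48, 3.79, 5.81, 8.88, 13.59]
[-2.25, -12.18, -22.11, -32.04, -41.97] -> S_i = -2.25 + -9.93*i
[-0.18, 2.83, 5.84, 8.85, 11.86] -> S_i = -0.18 + 3.01*i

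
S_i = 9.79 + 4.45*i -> [9.79, 14.24, 18.69, 23.14, 27.59]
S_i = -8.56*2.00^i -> [-8.56, -17.12, -34.24, -68.48, -136.96]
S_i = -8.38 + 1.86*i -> [-8.38, -6.52, -4.66, -2.8, -0.94]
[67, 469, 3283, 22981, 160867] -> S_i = 67*7^i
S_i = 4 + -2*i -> [4, 2, 0, -2, -4]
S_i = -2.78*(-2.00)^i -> [-2.78, 5.56, -11.12, 22.24, -44.48]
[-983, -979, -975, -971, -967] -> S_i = -983 + 4*i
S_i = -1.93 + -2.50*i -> [-1.93, -4.43, -6.93, -9.43, -11.93]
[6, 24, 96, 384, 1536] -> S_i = 6*4^i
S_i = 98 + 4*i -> [98, 102, 106, 110, 114]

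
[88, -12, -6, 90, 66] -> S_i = Random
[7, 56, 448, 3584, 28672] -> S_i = 7*8^i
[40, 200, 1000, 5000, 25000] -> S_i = 40*5^i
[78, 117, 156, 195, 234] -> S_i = 78 + 39*i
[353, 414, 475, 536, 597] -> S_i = 353 + 61*i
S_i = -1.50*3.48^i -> [-1.5, -5.22, -18.17, -63.22, -219.99]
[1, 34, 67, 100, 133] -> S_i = 1 + 33*i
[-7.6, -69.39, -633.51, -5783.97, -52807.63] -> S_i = -7.60*9.13^i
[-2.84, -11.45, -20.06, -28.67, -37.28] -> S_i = -2.84 + -8.61*i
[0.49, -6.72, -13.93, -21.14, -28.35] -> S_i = 0.49 + -7.21*i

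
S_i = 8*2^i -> [8, 16, 32, 64, 128]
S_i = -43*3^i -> [-43, -129, -387, -1161, -3483]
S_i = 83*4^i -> [83, 332, 1328, 5312, 21248]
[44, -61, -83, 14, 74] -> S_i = Random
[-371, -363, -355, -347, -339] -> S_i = -371 + 8*i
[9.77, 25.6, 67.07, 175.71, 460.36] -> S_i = 9.77*2.62^i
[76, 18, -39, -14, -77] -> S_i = Random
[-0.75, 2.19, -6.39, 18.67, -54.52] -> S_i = -0.75*(-2.92)^i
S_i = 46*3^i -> [46, 138, 414, 1242, 3726]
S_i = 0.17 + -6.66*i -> [0.17, -6.49, -13.15, -19.81, -26.47]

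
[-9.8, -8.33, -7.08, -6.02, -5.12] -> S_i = -9.80*0.85^i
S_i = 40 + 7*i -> [40, 47, 54, 61, 68]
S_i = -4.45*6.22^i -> [-4.45, -27.68, -172.16, -1070.86, -6660.73]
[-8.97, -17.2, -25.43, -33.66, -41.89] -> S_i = -8.97 + -8.23*i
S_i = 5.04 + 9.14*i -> [5.04, 14.18, 23.32, 32.46, 41.6]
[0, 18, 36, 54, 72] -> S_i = 0 + 18*i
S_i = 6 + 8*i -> [6, 14, 22, 30, 38]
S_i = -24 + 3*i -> [-24, -21, -18, -15, -12]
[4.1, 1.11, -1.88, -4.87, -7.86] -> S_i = 4.10 + -2.99*i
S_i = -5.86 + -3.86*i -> [-5.86, -9.72, -13.58, -17.44, -21.3]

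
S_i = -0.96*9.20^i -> [-0.96, -8.83, -81.25, -747.54, -6877.37]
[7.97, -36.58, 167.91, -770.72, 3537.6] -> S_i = 7.97*(-4.59)^i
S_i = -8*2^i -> [-8, -16, -32, -64, -128]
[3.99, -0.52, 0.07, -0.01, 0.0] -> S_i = 3.99*(-0.13)^i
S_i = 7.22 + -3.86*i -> [7.22, 3.36, -0.5, -4.36, -8.22]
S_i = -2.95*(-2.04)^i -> [-2.95, 6.02, -12.28, 25.04, -51.09]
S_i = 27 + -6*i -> [27, 21, 15, 9, 3]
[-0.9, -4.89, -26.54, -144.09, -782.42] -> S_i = -0.90*5.43^i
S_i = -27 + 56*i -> [-27, 29, 85, 141, 197]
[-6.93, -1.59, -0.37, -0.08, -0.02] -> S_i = -6.93*0.23^i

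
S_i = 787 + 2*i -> [787, 789, 791, 793, 795]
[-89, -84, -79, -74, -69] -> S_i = -89 + 5*i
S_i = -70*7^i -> [-70, -490, -3430, -24010, -168070]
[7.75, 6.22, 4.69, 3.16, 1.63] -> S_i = 7.75 + -1.53*i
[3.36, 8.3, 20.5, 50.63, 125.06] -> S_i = 3.36*2.47^i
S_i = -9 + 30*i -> [-9, 21, 51, 81, 111]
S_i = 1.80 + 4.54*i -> [1.8, 6.34, 10.88, 15.42, 19.96]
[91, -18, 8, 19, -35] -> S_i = Random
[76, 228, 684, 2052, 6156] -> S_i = 76*3^i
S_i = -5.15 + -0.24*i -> [-5.15, -5.39, -5.63, -5.87, -6.11]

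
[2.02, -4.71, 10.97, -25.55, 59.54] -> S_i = 2.02*(-2.33)^i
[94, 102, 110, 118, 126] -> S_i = 94 + 8*i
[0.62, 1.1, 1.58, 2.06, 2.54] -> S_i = 0.62 + 0.48*i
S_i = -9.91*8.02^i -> [-9.91, -79.48, -637.42, -5112.07, -40998.8]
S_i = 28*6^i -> [28, 168, 1008, 6048, 36288]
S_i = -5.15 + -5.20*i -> [-5.15, -10.35, -15.55, -20.75, -25.95]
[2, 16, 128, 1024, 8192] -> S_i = 2*8^i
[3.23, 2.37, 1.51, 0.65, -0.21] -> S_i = 3.23 + -0.86*i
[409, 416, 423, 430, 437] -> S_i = 409 + 7*i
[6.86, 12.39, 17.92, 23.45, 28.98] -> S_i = 6.86 + 5.53*i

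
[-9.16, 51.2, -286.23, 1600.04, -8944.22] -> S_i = -9.16*(-5.59)^i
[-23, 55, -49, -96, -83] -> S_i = Random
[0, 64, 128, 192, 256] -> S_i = 0 + 64*i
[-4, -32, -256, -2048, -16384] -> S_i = -4*8^i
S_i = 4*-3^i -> [4, -12, 36, -108, 324]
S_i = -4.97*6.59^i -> [-4.97, -32.75, -215.84, -1422.37, -9373.42]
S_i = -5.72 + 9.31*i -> [-5.72, 3.59, 12.9, 22.21, 31.52]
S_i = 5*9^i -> [5, 45, 405, 3645, 32805]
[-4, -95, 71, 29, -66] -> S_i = Random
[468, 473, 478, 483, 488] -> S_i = 468 + 5*i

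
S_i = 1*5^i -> [1, 5, 25, 125, 625]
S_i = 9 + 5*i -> [9, 14, 19, 24, 29]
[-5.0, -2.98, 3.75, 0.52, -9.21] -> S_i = Random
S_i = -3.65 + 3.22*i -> [-3.65, -0.43, 2.79, 6.01, 9.23]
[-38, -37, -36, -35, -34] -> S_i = -38 + 1*i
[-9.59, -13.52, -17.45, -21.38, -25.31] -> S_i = -9.59 + -3.93*i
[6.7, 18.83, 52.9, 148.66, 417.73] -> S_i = 6.70*2.81^i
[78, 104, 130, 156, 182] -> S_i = 78 + 26*i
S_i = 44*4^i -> [44, 176, 704, 2816, 11264]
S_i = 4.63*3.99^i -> [4.63, 18.47, 73.71, 294.1, 1173.47]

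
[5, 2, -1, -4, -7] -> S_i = 5 + -3*i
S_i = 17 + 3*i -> [17, 20, 23, 26, 29]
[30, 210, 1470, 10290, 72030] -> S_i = 30*7^i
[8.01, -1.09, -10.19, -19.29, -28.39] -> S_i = 8.01 + -9.10*i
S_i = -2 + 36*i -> [-2, 34, 70, 106, 142]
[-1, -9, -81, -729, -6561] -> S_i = -1*9^i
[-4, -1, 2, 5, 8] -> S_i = -4 + 3*i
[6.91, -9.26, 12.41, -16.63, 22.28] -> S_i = 6.91*(-1.34)^i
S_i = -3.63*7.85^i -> [-3.63, -28.5, -223.69, -1755.96, -13784.32]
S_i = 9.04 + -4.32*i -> [9.04, 4.72, 0.4, -3.92, -8.24]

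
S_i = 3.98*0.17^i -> [3.98, 0.68, 0.12, 0.02, 0.0]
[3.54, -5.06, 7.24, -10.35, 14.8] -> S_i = 3.54*(-1.43)^i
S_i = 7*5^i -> [7, 35, 175, 875, 4375]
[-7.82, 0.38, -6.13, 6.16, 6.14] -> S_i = Random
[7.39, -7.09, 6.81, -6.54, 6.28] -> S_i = 7.39*(-0.96)^i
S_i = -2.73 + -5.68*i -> [-2.73, -8.41, -14.09, -19.77, -25.45]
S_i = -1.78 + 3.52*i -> [-1.78, 1.74, 5.26, 8.78, 12.3]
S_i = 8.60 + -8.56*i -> [8.6, 0.04, -8.52, -17.08, -25.64]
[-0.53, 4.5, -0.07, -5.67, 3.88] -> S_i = Random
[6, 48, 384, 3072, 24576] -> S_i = 6*8^i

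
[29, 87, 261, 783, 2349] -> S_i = 29*3^i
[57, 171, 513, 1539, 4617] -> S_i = 57*3^i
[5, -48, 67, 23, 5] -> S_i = Random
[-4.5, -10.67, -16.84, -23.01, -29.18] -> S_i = -4.50 + -6.17*i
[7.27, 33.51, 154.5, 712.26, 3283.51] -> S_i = 7.27*4.61^i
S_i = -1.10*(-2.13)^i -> [-1.1, 2.34, -4.99, 10.63, -22.64]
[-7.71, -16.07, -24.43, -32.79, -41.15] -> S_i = -7.71 + -8.36*i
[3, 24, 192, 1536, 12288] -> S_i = 3*8^i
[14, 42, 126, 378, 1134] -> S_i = 14*3^i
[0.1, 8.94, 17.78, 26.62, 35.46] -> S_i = 0.10 + 8.84*i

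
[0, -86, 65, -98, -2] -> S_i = Random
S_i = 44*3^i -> [44, 132, 396, 1188, 3564]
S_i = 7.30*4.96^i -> [7.3, 36.21, 179.59, 890.77, 4418.24]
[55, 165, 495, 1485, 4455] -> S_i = 55*3^i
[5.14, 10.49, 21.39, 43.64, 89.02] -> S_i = 5.14*2.04^i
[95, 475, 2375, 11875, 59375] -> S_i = 95*5^i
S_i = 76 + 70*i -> [76, 146, 216, 286, 356]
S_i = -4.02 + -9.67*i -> [-4.02, -13.69, -23.36, -33.03, -42.7]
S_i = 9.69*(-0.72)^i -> [9.69, -6.98, 5.02, -3.62, 2.6]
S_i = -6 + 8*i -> [-6, 2, 10, 18, 26]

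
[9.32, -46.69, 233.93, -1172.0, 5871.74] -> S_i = 9.32*(-5.01)^i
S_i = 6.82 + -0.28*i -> [6.82, 6.54, 6.26, 5.98, 5.7]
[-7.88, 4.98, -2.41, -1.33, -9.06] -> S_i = Random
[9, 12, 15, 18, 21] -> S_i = 9 + 3*i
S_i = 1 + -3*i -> [1, -2, -5, -8, -11]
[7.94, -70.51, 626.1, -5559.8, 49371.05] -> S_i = 7.94*(-8.88)^i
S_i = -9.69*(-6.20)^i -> [-9.69, 60.08, -372.48, 2309.4, -14318.27]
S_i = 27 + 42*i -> [27, 69, 111, 153, 195]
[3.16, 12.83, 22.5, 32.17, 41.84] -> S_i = 3.16 + 9.67*i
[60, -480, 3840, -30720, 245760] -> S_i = 60*-8^i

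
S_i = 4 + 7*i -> [4, 11, 18, 25, 32]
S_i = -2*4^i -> [-2, -8, -32, -128, -512]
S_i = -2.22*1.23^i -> [-2.22, -2.73, -3.36, -4.13, -5.08]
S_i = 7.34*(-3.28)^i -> [7.34, -24.08, 78.97, -259.01, 849.55]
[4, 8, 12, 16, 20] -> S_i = 4 + 4*i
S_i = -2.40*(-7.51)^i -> [-2.4, 18.02, -135.36, 1016.56, -7634.33]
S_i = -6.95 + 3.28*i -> [-6.95, -3.67, -0.39, 2.89, 6.17]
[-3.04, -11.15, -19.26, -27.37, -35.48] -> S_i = -3.04 + -8.11*i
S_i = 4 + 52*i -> [4, 56, 108, 160, 212]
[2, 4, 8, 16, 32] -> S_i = 2*2^i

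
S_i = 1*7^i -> [1, 7, 49, 343, 2401]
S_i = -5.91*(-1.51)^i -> [-5.91, 8.92, -13.48, 20.35, -30.73]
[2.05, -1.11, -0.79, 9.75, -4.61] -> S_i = Random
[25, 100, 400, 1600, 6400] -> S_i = 25*4^i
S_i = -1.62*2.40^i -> [-1.62, -3.89, -9.33, -22.39, -53.75]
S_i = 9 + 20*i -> [9, 29, 49, 69, 89]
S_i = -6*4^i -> [-6, -24, -96, -384, -1536]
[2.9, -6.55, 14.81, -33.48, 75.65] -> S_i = 2.90*(-2.26)^i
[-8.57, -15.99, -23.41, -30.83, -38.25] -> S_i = -8.57 + -7.42*i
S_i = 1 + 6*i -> [1, 7, 13, 19, 25]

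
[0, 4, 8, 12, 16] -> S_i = 0 + 4*i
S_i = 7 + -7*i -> [7, 0, -7, -14, -21]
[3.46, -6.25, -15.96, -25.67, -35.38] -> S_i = 3.46 + -9.71*i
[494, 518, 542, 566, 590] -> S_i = 494 + 24*i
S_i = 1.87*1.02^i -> [1.87, 1.91, 1.95, 1.98, 2.02]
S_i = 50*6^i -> [50, 300, 1800, 10800, 64800]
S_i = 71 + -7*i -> [71, 64, 57, 50, 43]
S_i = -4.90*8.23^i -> [-4.9, -40.33, -331.89, -2731.46, -22479.95]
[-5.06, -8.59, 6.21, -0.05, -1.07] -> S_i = Random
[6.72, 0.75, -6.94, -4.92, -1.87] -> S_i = Random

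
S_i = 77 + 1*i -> [77, 78, 79, 80, 81]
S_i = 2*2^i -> [2, 4, 8, 16, 32]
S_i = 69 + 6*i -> [69, 75, 81, 87, 93]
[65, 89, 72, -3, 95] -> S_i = Random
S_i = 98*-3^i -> [98, -294, 882, -2646, 7938]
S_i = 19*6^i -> [19, 114, 684, 4104, 24624]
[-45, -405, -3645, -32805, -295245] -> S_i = -45*9^i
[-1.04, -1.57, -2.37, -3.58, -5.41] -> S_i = -1.04*1.51^i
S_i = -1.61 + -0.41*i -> [-1.61, -2.02, -2.43, -2.84, -3.25]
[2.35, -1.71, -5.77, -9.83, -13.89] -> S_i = 2.35 + -4.06*i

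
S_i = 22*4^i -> [22, 88, 352, 1408, 5632]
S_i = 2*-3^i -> [2, -6, 18, -54, 162]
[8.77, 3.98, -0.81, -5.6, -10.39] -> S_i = 8.77 + -4.79*i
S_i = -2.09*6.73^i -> [-2.09, -14.07, -94.66, -637.08, -4287.52]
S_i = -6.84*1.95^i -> [-6.84, -13.34, -26.01, -50.72, -98.9]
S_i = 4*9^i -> [4, 36, 324, 2916, 26244]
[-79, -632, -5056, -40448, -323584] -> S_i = -79*8^i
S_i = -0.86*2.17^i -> [-0.86, -1.87, -4.05, -8.79, -19.07]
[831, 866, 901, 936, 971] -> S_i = 831 + 35*i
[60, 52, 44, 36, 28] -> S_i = 60 + -8*i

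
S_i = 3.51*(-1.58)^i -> [3.51, -5.55, 8.76, -13.84, 21.87]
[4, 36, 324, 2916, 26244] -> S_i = 4*9^i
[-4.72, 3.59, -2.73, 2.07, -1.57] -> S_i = -4.72*(-0.76)^i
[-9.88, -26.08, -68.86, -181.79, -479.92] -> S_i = -9.88*2.64^i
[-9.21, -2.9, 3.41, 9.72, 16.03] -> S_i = -9.21 + 6.31*i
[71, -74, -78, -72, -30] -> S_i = Random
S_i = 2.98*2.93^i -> [2.98, 8.73, 25.58, 74.96, 219.63]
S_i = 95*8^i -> [95, 760, 6080, 48640, 389120]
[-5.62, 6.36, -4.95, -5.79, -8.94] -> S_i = Random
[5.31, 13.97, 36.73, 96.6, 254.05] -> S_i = 5.31*2.63^i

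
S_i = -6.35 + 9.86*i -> [-6.35, 3.51, 13.37, 23.23, 33.09]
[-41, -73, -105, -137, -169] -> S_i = -41 + -32*i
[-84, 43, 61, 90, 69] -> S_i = Random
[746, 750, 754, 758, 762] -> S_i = 746 + 4*i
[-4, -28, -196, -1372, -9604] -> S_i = -4*7^i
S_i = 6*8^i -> [6, 48, 384, 3072, 24576]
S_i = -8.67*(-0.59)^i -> [-8.67, 5.12, -3.02, 1.78, -1.05]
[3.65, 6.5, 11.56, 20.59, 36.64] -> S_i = 3.65*1.78^i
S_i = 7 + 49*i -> [7, 56, 105, 154, 203]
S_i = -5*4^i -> [-5, -20, -80, -320, -1280]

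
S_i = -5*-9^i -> [-5, 45, -405, 3645, -32805]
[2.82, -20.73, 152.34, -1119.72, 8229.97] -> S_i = 2.82*(-7.35)^i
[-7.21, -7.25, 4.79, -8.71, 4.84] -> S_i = Random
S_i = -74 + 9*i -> [-74, -65, -56, -47, -38]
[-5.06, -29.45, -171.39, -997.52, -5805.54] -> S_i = -5.06*5.82^i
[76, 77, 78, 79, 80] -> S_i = 76 + 1*i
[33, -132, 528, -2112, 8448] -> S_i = 33*-4^i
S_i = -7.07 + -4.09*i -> [-7.07, -11.16, -15.25, -19.34, -23.43]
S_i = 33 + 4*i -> [33, 37, 41, 45, 49]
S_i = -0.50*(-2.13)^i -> [-0.5, 1.06, -2.27, 4.83, -10.29]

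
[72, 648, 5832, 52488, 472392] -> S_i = 72*9^i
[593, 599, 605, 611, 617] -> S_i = 593 + 6*i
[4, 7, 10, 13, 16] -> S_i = 4 + 3*i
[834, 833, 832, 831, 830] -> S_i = 834 + -1*i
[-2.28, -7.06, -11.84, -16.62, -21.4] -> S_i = -2.28 + -4.78*i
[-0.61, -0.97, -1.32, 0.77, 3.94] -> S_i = Random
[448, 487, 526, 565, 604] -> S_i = 448 + 39*i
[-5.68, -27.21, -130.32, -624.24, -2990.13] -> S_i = -5.68*4.79^i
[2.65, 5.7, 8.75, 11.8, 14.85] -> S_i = 2.65 + 3.05*i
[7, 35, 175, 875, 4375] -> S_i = 7*5^i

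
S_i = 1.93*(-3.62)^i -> [1.93, -6.99, 25.29, -91.56, 331.43]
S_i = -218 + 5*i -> [-218, -213, -208, -203, -198]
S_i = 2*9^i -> [2, 18, 162, 1458, 13122]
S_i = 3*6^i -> [3, 18, 108, 648, 3888]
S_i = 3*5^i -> [3, 15, 75, 375, 1875]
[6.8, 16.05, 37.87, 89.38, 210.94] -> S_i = 6.80*2.36^i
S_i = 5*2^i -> [5, 10, 20, 40, 80]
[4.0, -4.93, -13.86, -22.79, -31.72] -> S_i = 4.00 + -8.93*i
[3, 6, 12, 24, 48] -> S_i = 3*2^i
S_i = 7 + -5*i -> [7, 2, -3, -8, -13]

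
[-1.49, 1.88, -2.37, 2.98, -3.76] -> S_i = -1.49*(-1.26)^i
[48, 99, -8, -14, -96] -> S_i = Random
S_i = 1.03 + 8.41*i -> [1.03, 9.44, 17.85, 26.26, 34.67]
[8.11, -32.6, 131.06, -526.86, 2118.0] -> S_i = 8.11*(-4.02)^i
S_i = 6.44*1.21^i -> [6.44, 7.79, 9.43, 11.41, 13.8]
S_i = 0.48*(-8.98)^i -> [0.48, -4.31, 38.71, -347.59, 3121.38]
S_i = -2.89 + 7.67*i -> [-2.89, 4.78, 12.45, 20.12, 27.79]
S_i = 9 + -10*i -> [9, -1, -11, -21, -31]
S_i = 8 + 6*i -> [8, 14, 20, 26, 32]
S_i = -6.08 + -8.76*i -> [-6.08, -14.84, -23.6, -32.36, -41.12]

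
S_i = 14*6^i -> [14, 84, 504, 3024, 18144]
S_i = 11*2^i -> [11, 22, 44, 88, 176]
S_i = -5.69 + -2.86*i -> [-5.69, -8.55, -11.41, -14.27, -17.13]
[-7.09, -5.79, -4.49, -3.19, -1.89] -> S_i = -7.09 + 1.30*i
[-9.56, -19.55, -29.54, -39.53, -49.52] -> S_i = -9.56 + -9.99*i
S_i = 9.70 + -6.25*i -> [9.7, 3.45, -2.8, -9.05, -15.3]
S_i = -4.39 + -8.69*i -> [-4.39, -13.08, -21.77, -30.46, -39.15]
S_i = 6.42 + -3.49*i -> [6.42, 2.93, -0.56, -4.05, -7.54]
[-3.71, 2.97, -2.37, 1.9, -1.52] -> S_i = -3.71*(-0.80)^i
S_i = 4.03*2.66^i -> [4.03, 10.72, 28.51, 75.85, 201.76]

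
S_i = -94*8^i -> [-94, -752, -6016, -48128, -385024]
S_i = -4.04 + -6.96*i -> [-4.04, -11.0, -17.96, -24.92, -31.88]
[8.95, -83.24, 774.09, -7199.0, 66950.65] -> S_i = 8.95*(-9.30)^i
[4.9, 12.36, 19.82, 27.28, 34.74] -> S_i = 4.90 + 7.46*i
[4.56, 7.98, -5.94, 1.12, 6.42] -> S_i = Random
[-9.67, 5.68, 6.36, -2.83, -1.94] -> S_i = Random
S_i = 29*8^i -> [29, 232, 1856, 14848, 118784]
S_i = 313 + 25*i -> [313, 338, 363, 388, 413]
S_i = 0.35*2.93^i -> [0.35, 1.03, 3.0, 8.8, 25.8]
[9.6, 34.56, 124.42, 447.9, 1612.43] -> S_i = 9.60*3.60^i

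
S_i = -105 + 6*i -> [-105, -99, -93, -87, -81]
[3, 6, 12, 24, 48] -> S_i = 3*2^i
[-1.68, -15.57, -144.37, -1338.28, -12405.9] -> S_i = -1.68*9.27^i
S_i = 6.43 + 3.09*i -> [6.43, 9.52, 12.61, 15.7, 18.79]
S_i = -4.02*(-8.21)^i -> [-4.02, 33.0, -270.96, 2224.62, -18264.12]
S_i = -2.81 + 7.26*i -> [-2.81, 4.45, 11.71, 18.97, 26.23]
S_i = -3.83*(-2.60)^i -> [-3.83, 9.96, -25.89, 67.32, -175.02]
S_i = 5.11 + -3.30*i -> [5.11, 1.81, -1.49, -4.79, -8.09]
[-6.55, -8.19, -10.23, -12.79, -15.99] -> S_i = -6.55*1.25^i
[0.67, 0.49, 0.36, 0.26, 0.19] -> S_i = 0.67*0.73^i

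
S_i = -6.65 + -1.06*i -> [-6.65, -7.71, -8.77, -9.83, -10.89]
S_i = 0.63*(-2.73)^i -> [0.63, -1.72, 4.7, -12.82, 34.99]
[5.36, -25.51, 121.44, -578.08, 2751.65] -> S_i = 5.36*(-4.76)^i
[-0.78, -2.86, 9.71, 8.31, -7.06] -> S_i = Random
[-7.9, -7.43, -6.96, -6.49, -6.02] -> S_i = -7.90 + 0.47*i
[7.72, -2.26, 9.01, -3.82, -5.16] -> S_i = Random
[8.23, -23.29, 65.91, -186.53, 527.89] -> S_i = 8.23*(-2.83)^i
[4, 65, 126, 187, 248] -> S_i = 4 + 61*i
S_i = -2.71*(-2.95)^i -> [-2.71, 7.99, -23.58, 69.57, -205.24]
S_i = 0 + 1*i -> [0, 1, 2, 3, 4]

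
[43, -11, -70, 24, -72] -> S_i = Random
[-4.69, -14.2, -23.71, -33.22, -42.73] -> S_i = -4.69 + -9.51*i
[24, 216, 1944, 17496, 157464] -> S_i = 24*9^i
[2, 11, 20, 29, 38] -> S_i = 2 + 9*i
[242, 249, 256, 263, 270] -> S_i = 242 + 7*i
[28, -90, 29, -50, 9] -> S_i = Random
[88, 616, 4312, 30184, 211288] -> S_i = 88*7^i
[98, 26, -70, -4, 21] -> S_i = Random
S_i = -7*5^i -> [-7, -35, -175, -875, -4375]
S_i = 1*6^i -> [1, 6, 36, 216, 1296]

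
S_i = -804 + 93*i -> [-804, -711, -618, -525, -432]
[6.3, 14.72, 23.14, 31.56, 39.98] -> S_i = 6.30 + 8.42*i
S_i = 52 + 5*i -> [52, 57, 62, 67, 72]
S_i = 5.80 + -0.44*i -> [5.8, 5.36, 4.92, 4.48, 4.04]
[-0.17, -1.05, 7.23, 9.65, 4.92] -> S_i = Random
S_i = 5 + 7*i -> [5, 12, 19, 26, 33]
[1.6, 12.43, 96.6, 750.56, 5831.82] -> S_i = 1.60*7.77^i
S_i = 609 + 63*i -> [609, 672, 735, 798, 861]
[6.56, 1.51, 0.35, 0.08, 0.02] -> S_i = 6.56*0.23^i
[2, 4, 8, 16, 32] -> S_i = 2*2^i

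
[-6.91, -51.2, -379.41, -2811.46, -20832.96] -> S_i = -6.91*7.41^i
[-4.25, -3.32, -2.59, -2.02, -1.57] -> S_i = -4.25*0.78^i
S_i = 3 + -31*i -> [3, -28, -59, -90, -121]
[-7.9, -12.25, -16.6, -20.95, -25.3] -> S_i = -7.90 + -4.35*i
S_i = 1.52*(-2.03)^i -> [1.52, -3.09, 6.26, -12.72, 25.81]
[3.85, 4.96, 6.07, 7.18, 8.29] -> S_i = 3.85 + 1.11*i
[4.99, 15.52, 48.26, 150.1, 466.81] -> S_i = 4.99*3.11^i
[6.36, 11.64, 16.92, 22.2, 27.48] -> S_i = 6.36 + 5.28*i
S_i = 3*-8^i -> [3, -24, 192, -1536, 12288]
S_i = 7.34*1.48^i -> [7.34, 10.86, 16.08, 23.79, 35.22]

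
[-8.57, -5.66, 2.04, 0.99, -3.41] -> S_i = Random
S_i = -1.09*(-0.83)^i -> [-1.09, 0.9, -0.75, 0.62, -0.52]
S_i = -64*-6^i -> [-64, 384, -2304, 13824, -82944]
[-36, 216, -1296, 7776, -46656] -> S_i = -36*-6^i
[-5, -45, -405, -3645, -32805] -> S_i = -5*9^i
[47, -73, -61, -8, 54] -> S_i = Random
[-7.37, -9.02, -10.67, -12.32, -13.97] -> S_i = -7.37 + -1.65*i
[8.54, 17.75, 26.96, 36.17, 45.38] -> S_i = 8.54 + 9.21*i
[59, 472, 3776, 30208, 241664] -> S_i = 59*8^i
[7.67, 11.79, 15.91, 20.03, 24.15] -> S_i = 7.67 + 4.12*i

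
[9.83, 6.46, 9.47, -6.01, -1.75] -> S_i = Random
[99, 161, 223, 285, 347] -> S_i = 99 + 62*i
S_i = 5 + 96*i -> [5, 101, 197, 293, 389]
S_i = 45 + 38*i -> [45, 83, 121, 159, 197]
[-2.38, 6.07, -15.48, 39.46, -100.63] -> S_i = -2.38*(-2.55)^i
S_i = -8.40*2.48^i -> [-8.4, -20.83, -51.66, -128.13, -317.75]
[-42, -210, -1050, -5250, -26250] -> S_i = -42*5^i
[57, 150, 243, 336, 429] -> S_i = 57 + 93*i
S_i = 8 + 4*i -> [8, 12, 16, 20, 24]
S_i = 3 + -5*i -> [3, -2, -7, -12, -17]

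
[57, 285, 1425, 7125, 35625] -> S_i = 57*5^i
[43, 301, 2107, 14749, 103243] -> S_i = 43*7^i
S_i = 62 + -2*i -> [62, 60, 58, 56, 54]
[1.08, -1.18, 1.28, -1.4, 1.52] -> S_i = 1.08*(-1.09)^i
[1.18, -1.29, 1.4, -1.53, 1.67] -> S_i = 1.18*(-1.09)^i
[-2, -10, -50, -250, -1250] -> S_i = -2*5^i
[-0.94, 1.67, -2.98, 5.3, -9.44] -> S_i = -0.94*(-1.78)^i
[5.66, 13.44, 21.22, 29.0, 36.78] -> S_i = 5.66 + 7.78*i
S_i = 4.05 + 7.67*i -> [4.05, 11.72, 19.39, 27.06, 34.73]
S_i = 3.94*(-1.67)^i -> [3.94, -6.58, 10.99, -18.35, 30.65]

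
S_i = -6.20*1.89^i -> [-6.2, -11.72, -22.15, -41.86, -79.11]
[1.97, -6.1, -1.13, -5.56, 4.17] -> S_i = Random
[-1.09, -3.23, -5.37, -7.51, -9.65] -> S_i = -1.09 + -2.14*i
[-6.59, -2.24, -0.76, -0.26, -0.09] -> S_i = -6.59*0.34^i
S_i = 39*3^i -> [39, 117, 351, 1053, 3159]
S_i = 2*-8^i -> [2, -16, 128, -1024, 8192]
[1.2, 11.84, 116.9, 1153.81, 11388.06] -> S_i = 1.20*9.87^i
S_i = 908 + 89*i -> [908, 997, 1086, 1175, 1264]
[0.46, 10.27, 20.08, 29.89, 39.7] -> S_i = 0.46 + 9.81*i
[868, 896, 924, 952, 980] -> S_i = 868 + 28*i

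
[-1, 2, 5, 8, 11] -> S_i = -1 + 3*i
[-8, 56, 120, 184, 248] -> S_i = -8 + 64*i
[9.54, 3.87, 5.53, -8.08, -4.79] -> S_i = Random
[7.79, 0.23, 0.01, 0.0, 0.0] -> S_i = 7.79*0.03^i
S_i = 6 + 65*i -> [6, 71, 136, 201, 266]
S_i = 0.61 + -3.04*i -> [0.61, -2.43, -5.47, -8.51, -11.55]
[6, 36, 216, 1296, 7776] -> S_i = 6*6^i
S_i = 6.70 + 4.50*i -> [6.7, 11.2, 15.7, 20.2, 24.7]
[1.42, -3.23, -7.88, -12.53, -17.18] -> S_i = 1.42 + -4.65*i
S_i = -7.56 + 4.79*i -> [-7.56, -2.77, 2.02, 6.81, 11.6]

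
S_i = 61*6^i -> [61, 366, 2196, 13176, 79056]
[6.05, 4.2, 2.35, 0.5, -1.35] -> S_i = 6.05 + -1.85*i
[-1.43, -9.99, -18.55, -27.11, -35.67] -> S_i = -1.43 + -8.56*i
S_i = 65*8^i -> [65, 520, 4160, 33280, 266240]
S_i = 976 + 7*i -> [976, 983, 990, 997, 1004]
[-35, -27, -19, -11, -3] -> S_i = -35 + 8*i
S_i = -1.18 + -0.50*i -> [-1.18, -1.68, -2.18, -2.68, -3.18]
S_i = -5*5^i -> [-5, -25, -125, -625, -3125]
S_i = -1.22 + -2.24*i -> [-1.22, -3.46, -5.7, -7.94, -10.18]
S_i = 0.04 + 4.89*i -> [0.04, 4.93, 9.82, 14.71, 19.6]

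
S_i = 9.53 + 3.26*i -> [9.53, 12.79, 16.05, 19.31, 22.57]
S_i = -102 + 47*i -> [-102, -55, -8, 39, 86]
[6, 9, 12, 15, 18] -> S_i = 6 + 3*i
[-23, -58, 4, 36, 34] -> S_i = Random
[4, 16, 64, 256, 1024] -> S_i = 4*4^i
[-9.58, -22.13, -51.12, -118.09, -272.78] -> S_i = -9.58*2.31^i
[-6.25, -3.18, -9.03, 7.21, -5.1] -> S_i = Random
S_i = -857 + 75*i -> [-857, -782, -707, -632, -557]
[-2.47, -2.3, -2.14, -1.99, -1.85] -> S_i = -2.47*0.93^i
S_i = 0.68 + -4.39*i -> [0.68, -3.71, -8.1, -12.49, -16.88]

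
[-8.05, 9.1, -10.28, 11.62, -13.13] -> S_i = -8.05*(-1.13)^i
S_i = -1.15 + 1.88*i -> [-1.15, 0.73, 2.61, 4.49, 6.37]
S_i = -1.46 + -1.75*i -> [-1.46, -3.21, -4.96, -6.71, -8.46]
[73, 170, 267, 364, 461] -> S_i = 73 + 97*i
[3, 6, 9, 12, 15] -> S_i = 3 + 3*i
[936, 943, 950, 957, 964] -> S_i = 936 + 7*i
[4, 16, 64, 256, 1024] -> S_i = 4*4^i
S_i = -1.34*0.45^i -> [-1.34, -0.6, -0.27, -0.12, -0.05]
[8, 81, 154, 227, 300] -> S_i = 8 + 73*i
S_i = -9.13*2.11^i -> [-9.13, -19.26, -40.65, -85.77, -180.97]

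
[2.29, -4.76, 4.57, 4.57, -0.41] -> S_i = Random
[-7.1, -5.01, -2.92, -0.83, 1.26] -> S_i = -7.10 + 2.09*i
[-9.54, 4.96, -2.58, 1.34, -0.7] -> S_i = -9.54*(-0.52)^i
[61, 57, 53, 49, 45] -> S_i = 61 + -4*i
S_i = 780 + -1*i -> [780, 779, 778, 777, 776]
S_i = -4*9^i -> [-4, -36, -324, -2916, -26244]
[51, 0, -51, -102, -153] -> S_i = 51 + -51*i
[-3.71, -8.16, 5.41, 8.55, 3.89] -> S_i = Random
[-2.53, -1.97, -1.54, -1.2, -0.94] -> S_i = -2.53*0.78^i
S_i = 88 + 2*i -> [88, 90, 92, 94, 96]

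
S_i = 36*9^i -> [36, 324, 2916, 26244, 236196]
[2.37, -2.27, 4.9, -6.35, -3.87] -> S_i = Random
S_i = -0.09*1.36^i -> [-0.09, -0.12, -0.17, -0.23, -0.31]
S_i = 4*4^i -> [4, 16, 64, 256, 1024]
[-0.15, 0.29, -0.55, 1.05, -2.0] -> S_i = -0.15*(-1.91)^i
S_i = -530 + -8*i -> [-530, -538, -546, -554, -562]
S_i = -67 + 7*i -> [-67, -60, -53, -46, -39]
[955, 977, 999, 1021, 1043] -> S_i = 955 + 22*i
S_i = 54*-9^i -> [54, -486, 4374, -39366, 354294]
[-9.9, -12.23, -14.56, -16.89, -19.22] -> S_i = -9.90 + -2.33*i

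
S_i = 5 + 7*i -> [5, 12, 19, 26, 33]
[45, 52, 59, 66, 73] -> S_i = 45 + 7*i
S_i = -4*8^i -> [-4, -32, -256, -2048, -16384]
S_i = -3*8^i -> [-3, -24, -192, -1536, -12288]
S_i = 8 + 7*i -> [8, 15, 22, 29, 36]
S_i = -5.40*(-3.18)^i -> [-5.4, 17.17, -54.61, 173.65, -552.21]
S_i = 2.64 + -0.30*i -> [2.64, 2.34, 2.04, 1.74, 1.44]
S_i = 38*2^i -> [38, 76, 152, 304, 608]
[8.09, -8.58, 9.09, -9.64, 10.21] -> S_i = 8.09*(-1.06)^i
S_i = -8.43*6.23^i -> [-8.43, -52.52, -327.19, -2038.41, -12699.3]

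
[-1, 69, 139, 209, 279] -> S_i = -1 + 70*i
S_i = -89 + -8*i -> [-89, -97, -105, -113, -121]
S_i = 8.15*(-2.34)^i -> [8.15, -19.07, 44.63, -104.43, 244.35]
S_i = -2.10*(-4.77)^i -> [-2.1, 10.02, -47.78, 227.92, -1087.16]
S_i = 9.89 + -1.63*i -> [9.89, 8.26, 6.63, 5.0, 3.37]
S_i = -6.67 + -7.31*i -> [-6.67, -13.98, -21.29, -28.6, -35.91]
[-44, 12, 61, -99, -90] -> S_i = Random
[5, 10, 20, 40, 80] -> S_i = 5*2^i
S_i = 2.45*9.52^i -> [2.45, 23.32, 222.04, 2113.86, 20123.98]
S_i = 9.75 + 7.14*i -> [9.75, 16.89, 24.03, 31.17, 38.31]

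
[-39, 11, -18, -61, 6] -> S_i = Random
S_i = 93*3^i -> [93, 279, 837, 2511, 7533]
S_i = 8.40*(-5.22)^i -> [8.4, -43.85, 228.89, -1194.79, 6236.79]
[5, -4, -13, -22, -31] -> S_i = 5 + -9*i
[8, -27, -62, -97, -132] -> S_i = 8 + -35*i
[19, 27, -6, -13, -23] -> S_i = Random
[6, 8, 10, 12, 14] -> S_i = 6 + 2*i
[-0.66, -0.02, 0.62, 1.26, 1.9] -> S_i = -0.66 + 0.64*i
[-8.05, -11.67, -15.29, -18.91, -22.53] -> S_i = -8.05 + -3.62*i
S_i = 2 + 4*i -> [2, 6, 10, 14, 18]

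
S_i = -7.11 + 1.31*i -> [-7.11, -5.8, -4.49, -3.18, -1.87]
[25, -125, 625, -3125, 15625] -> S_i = 25*-5^i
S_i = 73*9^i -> [73, 657, 5913, 53217, 478953]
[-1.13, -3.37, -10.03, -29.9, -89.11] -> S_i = -1.13*2.98^i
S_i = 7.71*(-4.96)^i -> [7.71, -38.24, 189.68, -940.8, 4666.39]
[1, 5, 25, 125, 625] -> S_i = 1*5^i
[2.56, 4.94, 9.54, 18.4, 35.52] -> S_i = 2.56*1.93^i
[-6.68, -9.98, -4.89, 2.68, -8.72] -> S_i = Random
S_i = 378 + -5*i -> [378, 373, 368, 363, 358]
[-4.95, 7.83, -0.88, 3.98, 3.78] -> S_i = Random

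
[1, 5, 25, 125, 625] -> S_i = 1*5^i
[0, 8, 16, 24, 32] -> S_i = 0 + 8*i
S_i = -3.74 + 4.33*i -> [-3.74, 0.59, 4.92, 9.25, 13.58]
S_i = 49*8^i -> [49, 392, 3136, 25088, 200704]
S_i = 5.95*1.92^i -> [5.95, 11.42, 21.93, 42.11, 80.86]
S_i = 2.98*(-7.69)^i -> [2.98, -22.92, 176.23, -1355.17, 10421.29]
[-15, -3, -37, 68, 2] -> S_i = Random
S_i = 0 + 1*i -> [0, 1, 2, 3, 4]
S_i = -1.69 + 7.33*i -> [-1.69, 5.64, 12.97, 20.3, 27.63]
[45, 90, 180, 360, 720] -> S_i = 45*2^i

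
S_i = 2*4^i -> [2, 8, 32, 128, 512]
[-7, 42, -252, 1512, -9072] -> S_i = -7*-6^i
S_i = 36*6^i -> [36, 216, 1296, 7776, 46656]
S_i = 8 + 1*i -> [8, 9, 10, 11, 12]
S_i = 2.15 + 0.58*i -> [2.15, 2.73, 3.31, 3.89, 4.47]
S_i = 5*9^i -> [5, 45, 405, 3645, 32805]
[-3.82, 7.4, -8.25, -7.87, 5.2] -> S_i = Random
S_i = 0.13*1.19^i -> [0.13, 0.15, 0.18, 0.22, 0.26]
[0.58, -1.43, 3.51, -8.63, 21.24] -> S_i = 0.58*(-2.46)^i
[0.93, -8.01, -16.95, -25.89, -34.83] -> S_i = 0.93 + -8.94*i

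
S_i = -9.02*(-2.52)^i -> [-9.02, 22.73, -57.28, 144.35, -363.75]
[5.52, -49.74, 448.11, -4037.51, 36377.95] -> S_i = 5.52*(-9.01)^i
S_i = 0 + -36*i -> [0, -36, -72, -108, -144]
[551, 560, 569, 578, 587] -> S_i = 551 + 9*i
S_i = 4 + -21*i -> [4, -17, -38, -59, -80]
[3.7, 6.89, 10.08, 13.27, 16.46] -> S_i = 3.70 + 3.19*i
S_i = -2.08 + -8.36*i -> [-2.08, -10.44, -18.8, -27.16, -35.52]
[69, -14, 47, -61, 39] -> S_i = Random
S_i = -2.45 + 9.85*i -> [-2.45, 7.4, 17.25, 27.1, 36.95]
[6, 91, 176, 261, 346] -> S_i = 6 + 85*i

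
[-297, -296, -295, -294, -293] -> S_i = -297 + 1*i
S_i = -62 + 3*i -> [-62, -59, -56, -53, -50]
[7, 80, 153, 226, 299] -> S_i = 7 + 73*i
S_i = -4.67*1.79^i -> [-4.67, -8.36, -14.96, -26.78, -47.94]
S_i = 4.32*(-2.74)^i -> [4.32, -11.84, 32.43, -88.87, 243.49]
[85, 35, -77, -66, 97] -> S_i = Random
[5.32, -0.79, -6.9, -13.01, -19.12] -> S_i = 5.32 + -6.11*i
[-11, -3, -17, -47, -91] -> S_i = Random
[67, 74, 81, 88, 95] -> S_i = 67 + 7*i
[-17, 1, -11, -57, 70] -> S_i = Random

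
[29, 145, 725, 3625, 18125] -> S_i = 29*5^i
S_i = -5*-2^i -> [-5, 10, -20, 40, -80]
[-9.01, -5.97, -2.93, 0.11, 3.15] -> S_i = -9.01 + 3.04*i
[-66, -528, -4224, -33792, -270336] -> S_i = -66*8^i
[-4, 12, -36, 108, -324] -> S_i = -4*-3^i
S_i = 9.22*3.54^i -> [9.22, 32.64, 115.54, 409.02, 1447.92]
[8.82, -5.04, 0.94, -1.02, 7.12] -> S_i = Random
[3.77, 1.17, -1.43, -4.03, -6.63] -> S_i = 3.77 + -2.60*i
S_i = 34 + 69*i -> [34, 103, 172, 241, 310]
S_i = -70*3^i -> [-70, -210, -630, -1890, -5670]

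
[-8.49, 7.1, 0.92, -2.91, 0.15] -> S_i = Random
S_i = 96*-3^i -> [96, -288, 864, -2592, 7776]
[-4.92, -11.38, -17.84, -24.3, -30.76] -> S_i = -4.92 + -6.46*i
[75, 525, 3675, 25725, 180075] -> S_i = 75*7^i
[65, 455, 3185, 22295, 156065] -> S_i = 65*7^i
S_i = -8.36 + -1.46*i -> [-8.36, -9.82, -11.28, -12.74, -14.2]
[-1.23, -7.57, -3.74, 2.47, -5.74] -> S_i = Random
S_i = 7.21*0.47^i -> [7.21, 3.39, 1.59, 0.75, 0.35]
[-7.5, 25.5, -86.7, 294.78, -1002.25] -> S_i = -7.50*(-3.40)^i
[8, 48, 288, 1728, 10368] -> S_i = 8*6^i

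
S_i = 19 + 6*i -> [19, 25, 31, 37, 43]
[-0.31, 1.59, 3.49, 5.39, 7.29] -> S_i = -0.31 + 1.90*i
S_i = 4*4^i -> [4, 16, 64, 256, 1024]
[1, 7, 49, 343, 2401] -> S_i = 1*7^i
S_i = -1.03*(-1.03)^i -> [-1.03, 1.06, -1.09, 1.13, -1.16]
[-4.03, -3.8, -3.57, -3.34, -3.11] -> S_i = -4.03 + 0.23*i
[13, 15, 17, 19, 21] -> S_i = 13 + 2*i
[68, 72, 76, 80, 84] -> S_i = 68 + 4*i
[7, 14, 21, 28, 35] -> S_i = 7 + 7*i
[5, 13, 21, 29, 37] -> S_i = 5 + 8*i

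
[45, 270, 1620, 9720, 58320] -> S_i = 45*6^i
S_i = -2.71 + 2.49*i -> [-2.71, -0.22, 2.27, 4.76, 7.25]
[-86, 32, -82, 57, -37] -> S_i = Random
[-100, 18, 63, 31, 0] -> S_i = Random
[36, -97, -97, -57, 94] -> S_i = Random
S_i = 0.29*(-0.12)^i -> [0.29, -0.03, 0.0, -0.0, 0.0]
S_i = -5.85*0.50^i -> [-5.85, -2.92, -1.46, -0.73, -0.37]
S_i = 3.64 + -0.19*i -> [3.64, 3.45, 3.26, 3.07, 2.88]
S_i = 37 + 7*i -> [37, 44, 51, 58, 65]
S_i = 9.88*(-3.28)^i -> [9.88, -32.41, 106.29, -348.64, 1143.54]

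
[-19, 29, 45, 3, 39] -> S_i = Random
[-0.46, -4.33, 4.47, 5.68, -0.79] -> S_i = Random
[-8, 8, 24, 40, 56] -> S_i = -8 + 16*i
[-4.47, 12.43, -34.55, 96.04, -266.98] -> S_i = -4.47*(-2.78)^i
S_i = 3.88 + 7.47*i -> [3.88, 11.35, 18.82, 26.29, 33.76]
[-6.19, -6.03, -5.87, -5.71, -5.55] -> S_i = -6.19 + 0.16*i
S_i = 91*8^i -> [91, 728, 5824, 46592, 372736]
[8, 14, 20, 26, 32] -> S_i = 8 + 6*i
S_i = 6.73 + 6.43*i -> [6.73, 13.16, 19.59, 26.02, 32.45]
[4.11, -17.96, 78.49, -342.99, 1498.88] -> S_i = 4.11*(-4.37)^i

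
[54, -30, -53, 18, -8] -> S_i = Random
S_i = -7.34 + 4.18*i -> [-7.34, -3.16, 1.02, 5.2, 9.38]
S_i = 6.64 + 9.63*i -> [6.64, 16.27, 25.9, 35.53, 45.16]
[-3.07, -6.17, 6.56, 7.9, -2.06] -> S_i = Random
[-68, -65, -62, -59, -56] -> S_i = -68 + 3*i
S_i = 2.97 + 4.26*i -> [2.97, 7.23, 11.49, 15.75, 20.01]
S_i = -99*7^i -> [-99, -693, -4851, -33957, -237699]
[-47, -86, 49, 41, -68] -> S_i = Random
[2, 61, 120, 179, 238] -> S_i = 2 + 59*i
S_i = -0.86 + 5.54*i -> [-0.86, 4.68, 10.22, 15.76, 21.3]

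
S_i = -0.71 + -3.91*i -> [-0.71, -4.62, -8.53, -12.44, -16.35]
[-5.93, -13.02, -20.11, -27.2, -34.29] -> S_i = -5.93 + -7.09*i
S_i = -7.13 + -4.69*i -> [-7.13, -11.82, -16.51, -21.2, -25.89]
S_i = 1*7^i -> [1, 7, 49, 343, 2401]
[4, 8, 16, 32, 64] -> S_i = 4*2^i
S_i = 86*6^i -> [86, 516, 3096, 18576, 111456]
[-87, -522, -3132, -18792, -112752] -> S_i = -87*6^i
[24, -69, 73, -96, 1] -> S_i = Random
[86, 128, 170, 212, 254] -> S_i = 86 + 42*i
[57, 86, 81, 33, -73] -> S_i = Random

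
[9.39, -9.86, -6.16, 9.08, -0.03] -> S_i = Random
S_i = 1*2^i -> [1, 2, 4, 8, 16]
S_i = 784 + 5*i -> [784, 789, 794, 799, 804]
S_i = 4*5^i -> [4, 20, 100, 500, 2500]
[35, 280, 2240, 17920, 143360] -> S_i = 35*8^i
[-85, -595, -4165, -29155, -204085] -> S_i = -85*7^i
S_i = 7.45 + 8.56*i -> [7.45, 16.01, 24.57, 33.13, 41.69]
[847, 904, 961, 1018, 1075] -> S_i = 847 + 57*i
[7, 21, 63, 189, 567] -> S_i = 7*3^i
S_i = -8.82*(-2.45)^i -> [-8.82, 21.61, -52.94, 129.71, -317.78]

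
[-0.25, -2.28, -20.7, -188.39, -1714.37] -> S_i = -0.25*9.10^i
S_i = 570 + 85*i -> [570, 655, 740, 825, 910]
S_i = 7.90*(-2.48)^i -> [7.9, -19.59, 48.59, -120.5, 298.84]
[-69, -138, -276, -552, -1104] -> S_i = -69*2^i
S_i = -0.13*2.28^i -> [-0.13, -0.3, -0.68, -1.54, -3.51]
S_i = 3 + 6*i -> [3, 9, 15, 21, 27]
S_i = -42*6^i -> [-42, -252, -1512, -9072, -54432]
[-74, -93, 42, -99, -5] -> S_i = Random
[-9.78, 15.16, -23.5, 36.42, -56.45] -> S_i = -9.78*(-1.55)^i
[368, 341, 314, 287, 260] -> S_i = 368 + -27*i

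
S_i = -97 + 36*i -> [-97, -61, -25, 11, 47]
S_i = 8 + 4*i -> [8, 12, 16, 20, 24]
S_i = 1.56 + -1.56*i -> [1.56, 0.0, -1.56, -3.12, -4.68]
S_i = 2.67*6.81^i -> [2.67, 18.18, 123.82, 843.24, 5742.48]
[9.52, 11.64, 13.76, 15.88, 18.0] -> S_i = 9.52 + 2.12*i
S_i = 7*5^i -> [7, 35, 175, 875, 4375]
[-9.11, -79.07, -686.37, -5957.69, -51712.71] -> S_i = -9.11*8.68^i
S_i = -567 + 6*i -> [-567, -561, -555, -549, -543]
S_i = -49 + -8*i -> [-49, -57, -65, -73, -81]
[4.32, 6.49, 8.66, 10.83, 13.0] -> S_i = 4.32 + 2.17*i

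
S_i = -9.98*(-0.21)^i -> [-9.98, 2.1, -0.44, 0.09, -0.02]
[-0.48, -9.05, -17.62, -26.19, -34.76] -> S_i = -0.48 + -8.57*i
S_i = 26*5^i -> [26, 130, 650, 3250, 16250]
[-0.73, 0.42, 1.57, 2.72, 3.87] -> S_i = -0.73 + 1.15*i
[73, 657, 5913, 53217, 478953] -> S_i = 73*9^i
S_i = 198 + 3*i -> [198, 201, 204, 207, 210]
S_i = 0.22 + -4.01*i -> [0.22, -3.79, -7.8, -11.81, -15.82]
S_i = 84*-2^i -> [84, -168, 336, -672, 1344]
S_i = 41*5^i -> [41, 205, 1025, 5125, 25625]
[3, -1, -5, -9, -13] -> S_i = 3 + -4*i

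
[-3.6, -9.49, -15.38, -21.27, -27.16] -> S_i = -3.60 + -5.89*i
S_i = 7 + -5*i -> [7, 2, -3, -8, -13]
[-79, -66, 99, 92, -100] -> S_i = Random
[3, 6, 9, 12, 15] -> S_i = 3 + 3*i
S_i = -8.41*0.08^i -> [-8.41, -0.67, -0.05, -0.0, -0.0]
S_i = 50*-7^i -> [50, -350, 2450, -17150, 120050]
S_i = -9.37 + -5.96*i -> [-9.37, -15.33, -21.29, -27.25, -33.21]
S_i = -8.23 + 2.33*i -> [-8.23, -5.9, -3.57, -1.24, 1.09]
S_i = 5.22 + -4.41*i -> [5.22, 0.81, -3.6, -8.01, -12.42]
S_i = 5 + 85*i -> [5, 90, 175, 260, 345]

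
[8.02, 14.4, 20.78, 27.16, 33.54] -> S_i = 8.02 + 6.38*i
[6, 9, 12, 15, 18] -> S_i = 6 + 3*i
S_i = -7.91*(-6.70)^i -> [-7.91, 53.0, -355.08, 2379.04, -15939.54]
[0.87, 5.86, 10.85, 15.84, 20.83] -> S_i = 0.87 + 4.99*i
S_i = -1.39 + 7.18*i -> [-1.39, 5.79, 12.97, 20.15, 27.33]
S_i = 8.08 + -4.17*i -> [8.08, 3.91, -0.26, -4.43, -8.6]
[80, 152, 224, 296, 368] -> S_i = 80 + 72*i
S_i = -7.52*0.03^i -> [-7.52, -0.23, -0.01, -0.0, -0.0]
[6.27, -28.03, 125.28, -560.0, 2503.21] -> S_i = 6.27*(-4.47)^i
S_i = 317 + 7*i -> [317, 324, 331, 338, 345]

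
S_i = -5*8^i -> [-5, -40, -320, -2560, -20480]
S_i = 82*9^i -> [82, 738, 6642, 59778, 538002]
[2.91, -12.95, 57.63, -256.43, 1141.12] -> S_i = 2.91*(-4.45)^i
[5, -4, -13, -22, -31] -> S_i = 5 + -9*i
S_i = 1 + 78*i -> [1, 79, 157, 235, 313]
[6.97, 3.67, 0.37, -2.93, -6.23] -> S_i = 6.97 + -3.30*i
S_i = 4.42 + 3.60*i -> [4.42, 8.02, 11.62, 15.22, 18.82]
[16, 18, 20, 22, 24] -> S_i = 16 + 2*i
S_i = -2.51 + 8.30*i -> [-2.51, 5.79, 14.09, 22.39, 30.69]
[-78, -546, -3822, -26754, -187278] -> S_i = -78*7^i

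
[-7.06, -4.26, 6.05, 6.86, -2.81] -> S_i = Random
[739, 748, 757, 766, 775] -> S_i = 739 + 9*i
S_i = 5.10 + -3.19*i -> [5.1, 1.91, -1.28, -4.47, -7.66]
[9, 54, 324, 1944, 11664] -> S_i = 9*6^i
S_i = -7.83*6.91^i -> [-7.83, -54.11, -373.87, -2583.43, -17851.47]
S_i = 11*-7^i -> [11, -77, 539, -3773, 26411]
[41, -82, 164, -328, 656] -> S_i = 41*-2^i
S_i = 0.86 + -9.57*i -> [0.86, -8.71, -18.28, -27.85, -37.42]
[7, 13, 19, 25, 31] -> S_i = 7 + 6*i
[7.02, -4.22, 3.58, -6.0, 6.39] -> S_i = Random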